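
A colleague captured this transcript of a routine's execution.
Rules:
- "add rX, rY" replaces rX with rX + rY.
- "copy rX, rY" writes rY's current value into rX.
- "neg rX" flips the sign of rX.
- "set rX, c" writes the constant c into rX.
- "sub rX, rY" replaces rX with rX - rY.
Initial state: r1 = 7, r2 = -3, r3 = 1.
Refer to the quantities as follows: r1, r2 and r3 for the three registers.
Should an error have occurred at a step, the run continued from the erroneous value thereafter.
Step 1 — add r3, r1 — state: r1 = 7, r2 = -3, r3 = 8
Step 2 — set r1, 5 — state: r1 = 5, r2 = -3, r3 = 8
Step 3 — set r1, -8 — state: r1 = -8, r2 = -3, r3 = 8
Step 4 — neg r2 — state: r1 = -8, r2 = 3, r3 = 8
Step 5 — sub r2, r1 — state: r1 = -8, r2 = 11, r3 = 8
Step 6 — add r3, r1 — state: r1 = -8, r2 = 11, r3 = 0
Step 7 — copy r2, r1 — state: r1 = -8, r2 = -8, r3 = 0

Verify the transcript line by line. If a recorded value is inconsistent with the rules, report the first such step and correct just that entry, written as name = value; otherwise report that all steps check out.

no error

1. r3 = 1 + 7 = 8 (agrees with the transcript)
2. r1 = 5 (exactly as logged)
3. r1 = -8 (consistent with the transcript)
4. r2 = -(-3) = 3 (no discrepancy)
5. r2 = 3 - -8 = 11 (consistent with the transcript)
6. r3 = 8 + -8 = 0 (in agreement)
7. r2 = -8 (checks out)
All steps check out; nothing to correct.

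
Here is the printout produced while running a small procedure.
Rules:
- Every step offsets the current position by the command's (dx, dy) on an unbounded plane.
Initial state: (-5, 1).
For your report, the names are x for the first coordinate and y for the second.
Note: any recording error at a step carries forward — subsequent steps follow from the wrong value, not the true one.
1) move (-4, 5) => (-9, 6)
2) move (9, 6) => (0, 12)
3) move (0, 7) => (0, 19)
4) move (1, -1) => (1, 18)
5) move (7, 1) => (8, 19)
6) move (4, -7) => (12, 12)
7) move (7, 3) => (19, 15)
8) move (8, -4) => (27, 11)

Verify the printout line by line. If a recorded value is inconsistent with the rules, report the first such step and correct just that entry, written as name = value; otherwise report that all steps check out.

no error

1. x = -5 + (-4) = -9, y = 1 + (5) = 6 (no discrepancy)
2. x = -9 + (9) = 0, y = 6 + (6) = 12 (no discrepancy)
3. x = 0 + (0) = 0, y = 12 + (7) = 19 (confirmed correct)
4. x = 0 + (1) = 1, y = 19 + (-1) = 18 (no discrepancy)
5. x = 1 + (7) = 8, y = 18 + (1) = 19 (exactly as logged)
6. x = 8 + (4) = 12, y = 19 + (-7) = 12 (in agreement)
7. x = 12 + (7) = 19, y = 12 + (3) = 15 (exactly as logged)
8. x = 19 + (8) = 27, y = 15 + (-4) = 11 (verified)
All steps check out; nothing to correct.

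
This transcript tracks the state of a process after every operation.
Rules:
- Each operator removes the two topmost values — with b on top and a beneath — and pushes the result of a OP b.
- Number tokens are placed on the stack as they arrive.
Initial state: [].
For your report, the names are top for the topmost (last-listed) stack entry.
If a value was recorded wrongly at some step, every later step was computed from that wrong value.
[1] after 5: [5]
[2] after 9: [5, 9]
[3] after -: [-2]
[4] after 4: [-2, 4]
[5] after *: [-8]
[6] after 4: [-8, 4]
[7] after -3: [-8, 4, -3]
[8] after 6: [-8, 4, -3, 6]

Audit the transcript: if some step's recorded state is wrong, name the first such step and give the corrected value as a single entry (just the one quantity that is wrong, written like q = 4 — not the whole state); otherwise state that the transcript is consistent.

step 3, top = -4

Recomputing the run from the initial state:
step 1: [5]
step 2: [5, 9]
step 3: [-4]
step 4: [-4, 4]
step 5: [-16]
step 6: [-16, 4]
step 7: [-16, 4, -3]
step 8: [-16, 4, -3, 6]
The first disagreement with the transcript is at step 3, where the value should be top = -4.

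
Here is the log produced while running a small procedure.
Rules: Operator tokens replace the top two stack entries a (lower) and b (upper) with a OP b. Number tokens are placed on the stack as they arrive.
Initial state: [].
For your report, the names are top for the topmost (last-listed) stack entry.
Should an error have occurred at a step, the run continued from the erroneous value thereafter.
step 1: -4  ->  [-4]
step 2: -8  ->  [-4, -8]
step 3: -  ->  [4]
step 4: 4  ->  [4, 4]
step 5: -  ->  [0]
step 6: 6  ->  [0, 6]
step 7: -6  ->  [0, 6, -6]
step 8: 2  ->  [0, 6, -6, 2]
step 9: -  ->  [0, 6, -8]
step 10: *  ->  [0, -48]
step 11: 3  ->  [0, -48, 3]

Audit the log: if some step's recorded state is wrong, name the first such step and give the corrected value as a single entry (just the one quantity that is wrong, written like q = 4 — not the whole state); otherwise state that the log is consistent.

no error

Recomputing the run from the initial state:
step 1: [-4]
step 2: [-4, -8]
step 3: [4]
step 4: [4, 4]
step 5: [0]
step 6: [0, 6]
step 7: [0, 6, -6]
step 8: [0, 6, -6, 2]
step 9: [0, 6, -8]
step 10: [0, -48]
step 11: [0, -48, 3]
This matches the log at every step.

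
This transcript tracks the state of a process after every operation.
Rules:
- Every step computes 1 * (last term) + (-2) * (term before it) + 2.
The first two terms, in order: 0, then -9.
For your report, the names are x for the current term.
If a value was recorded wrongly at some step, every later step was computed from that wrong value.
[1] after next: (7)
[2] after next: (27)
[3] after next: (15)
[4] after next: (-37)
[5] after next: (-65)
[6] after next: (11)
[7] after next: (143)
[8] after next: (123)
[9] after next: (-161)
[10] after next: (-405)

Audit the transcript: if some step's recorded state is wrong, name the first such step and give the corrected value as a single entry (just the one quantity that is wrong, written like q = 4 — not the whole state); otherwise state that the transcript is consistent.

step 1, x = -7

Recomputing the run from the initial state:
step 1: x = -7
step 2: x = 13
step 3: x = 29
step 4: x = 5
step 5: x = -51
step 6: x = -59
step 7: x = 45
step 8: x = 165
step 9: x = 77
step 10: x = -251
The first disagreement with the transcript is at step 1, where the value should be x = -7.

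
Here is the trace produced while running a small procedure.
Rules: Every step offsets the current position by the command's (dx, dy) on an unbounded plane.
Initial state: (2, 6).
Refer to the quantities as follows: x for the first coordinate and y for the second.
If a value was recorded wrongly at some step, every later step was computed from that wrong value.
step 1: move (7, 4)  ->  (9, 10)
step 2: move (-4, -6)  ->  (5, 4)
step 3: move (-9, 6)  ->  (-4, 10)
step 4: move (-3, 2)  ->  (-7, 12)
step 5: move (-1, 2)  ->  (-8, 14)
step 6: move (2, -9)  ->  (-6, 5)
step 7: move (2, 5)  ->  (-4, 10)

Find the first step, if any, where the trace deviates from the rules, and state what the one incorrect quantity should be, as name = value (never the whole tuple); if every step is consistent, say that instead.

no error

Step 1: x = 2 + (7) = 9, y = 6 + (4) = 10 — exactly as logged.
Step 2: x = 9 + (-4) = 5, y = 10 + (-6) = 4 — in agreement.
Step 3: x = 5 + (-9) = -4, y = 4 + (6) = 10 — exactly as logged.
Step 4: x = -4 + (-3) = -7, y = 10 + (2) = 12 — exactly as logged.
Step 5: x = -7 + (-1) = -8, y = 12 + (2) = 14 — no discrepancy.
Step 6: x = -8 + (2) = -6, y = 14 + (-9) = 5 — same as recorded.
Step 7: x = -6 + (2) = -4, y = 5 + (5) = 10 — same as recorded.
Nothing is out of place; the run is error-free.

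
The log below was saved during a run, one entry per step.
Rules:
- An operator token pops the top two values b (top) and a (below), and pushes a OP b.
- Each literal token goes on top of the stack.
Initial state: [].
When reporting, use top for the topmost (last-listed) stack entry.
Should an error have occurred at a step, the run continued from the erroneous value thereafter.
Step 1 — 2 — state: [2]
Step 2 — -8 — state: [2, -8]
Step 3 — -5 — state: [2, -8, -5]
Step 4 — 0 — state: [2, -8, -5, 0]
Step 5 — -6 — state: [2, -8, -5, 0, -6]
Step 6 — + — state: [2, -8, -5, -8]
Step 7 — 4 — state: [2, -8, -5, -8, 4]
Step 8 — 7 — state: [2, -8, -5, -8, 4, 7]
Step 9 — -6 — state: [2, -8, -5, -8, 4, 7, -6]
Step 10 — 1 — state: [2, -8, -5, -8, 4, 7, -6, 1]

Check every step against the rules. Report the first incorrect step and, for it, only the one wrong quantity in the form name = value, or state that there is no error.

Recomputing the run from the initial state:
step 1: [2]
step 2: [2, -8]
step 3: [2, -8, -5]
step 4: [2, -8, -5, 0]
step 5: [2, -8, -5, 0, -6]
step 6: [2, -8, -5, -6]
step 7: [2, -8, -5, -6, 4]
step 8: [2, -8, -5, -6, 4, 7]
step 9: [2, -8, -5, -6, 4, 7, -6]
step 10: [2, -8, -5, -6, 4, 7, -6, 1]
The first disagreement with the log is at step 6, where the value should be top = -6.

step 6, top = -6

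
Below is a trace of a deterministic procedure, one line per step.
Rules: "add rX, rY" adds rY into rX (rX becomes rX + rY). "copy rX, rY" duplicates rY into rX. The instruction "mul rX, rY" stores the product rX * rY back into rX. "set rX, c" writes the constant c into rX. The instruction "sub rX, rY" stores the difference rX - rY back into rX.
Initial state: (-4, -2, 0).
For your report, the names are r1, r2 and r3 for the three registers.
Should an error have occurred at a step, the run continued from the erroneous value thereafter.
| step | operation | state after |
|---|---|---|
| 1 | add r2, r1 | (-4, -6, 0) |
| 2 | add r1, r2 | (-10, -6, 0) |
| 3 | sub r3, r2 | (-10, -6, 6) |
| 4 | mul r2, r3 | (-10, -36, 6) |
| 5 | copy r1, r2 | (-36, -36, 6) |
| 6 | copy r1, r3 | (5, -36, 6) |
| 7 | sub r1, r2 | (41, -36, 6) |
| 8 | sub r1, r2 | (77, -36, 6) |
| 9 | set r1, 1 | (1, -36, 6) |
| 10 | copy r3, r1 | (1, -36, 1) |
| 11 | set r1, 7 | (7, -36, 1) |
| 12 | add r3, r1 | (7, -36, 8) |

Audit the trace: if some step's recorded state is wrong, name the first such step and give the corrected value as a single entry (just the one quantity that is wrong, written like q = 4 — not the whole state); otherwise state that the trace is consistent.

Recomputing the run from the initial state:
step 1: r1 = -4, r2 = -6, r3 = 0
step 2: r1 = -10, r2 = -6, r3 = 0
step 3: r1 = -10, r2 = -6, r3 = 6
step 4: r1 = -10, r2 = -36, r3 = 6
step 5: r1 = -36, r2 = -36, r3 = 6
step 6: r1 = 6, r2 = -36, r3 = 6
step 7: r1 = 42, r2 = -36, r3 = 6
step 8: r1 = 78, r2 = -36, r3 = 6
step 9: r1 = 1, r2 = -36, r3 = 6
step 10: r1 = 1, r2 = -36, r3 = 1
step 11: r1 = 7, r2 = -36, r3 = 1
step 12: r1 = 7, r2 = -36, r3 = 8
The first disagreement with the trace is at step 6, where the value should be r1 = 6.

step 6, r1 = 6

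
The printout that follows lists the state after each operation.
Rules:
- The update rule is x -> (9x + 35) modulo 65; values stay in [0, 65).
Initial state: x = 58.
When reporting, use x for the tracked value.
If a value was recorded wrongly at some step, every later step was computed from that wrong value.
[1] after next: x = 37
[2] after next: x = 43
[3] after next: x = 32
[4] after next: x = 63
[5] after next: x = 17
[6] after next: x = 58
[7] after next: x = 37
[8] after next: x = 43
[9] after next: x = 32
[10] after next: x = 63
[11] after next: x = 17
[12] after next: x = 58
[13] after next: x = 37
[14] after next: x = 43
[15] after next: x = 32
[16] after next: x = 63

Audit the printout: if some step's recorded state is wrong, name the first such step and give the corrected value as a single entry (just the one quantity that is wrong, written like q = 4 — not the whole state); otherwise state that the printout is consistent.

1. x = (9*58 + 35) mod 65 = 37 (same as recorded)
2. x = (9*37 + 35) mod 65 = 43 (matches)
3. x = (9*43 + 35) mod 65 = 32 (checks out)
4. x = (9*32 + 35) mod 65 = 63 (in agreement)
5. x = (9*63 + 35) mod 65 = 17 (same as recorded)
6. x = (9*17 + 35) mod 65 = 58 (agrees with the printout)
7. x = (9*58 + 35) mod 65 = 37 (agrees with the printout)
8. x = (9*37 + 35) mod 65 = 43 (confirmed correct)
9. x = (9*43 + 35) mod 65 = 32 (confirmed correct)
10. x = (9*32 + 35) mod 65 = 63 (verified)
11. x = (9*63 + 35) mod 65 = 17 (no discrepancy)
12. x = (9*17 + 35) mod 65 = 58 (checks out)
13. x = (9*58 + 35) mod 65 = 37 (checks out)
14. x = (9*37 + 35) mod 65 = 43 (same as recorded)
15. x = (9*43 + 35) mod 65 = 32 (agrees with the printout)
16. x = (9*32 + 35) mod 65 = 63 (in agreement)
Nothing is out of place; the run is error-free.

no error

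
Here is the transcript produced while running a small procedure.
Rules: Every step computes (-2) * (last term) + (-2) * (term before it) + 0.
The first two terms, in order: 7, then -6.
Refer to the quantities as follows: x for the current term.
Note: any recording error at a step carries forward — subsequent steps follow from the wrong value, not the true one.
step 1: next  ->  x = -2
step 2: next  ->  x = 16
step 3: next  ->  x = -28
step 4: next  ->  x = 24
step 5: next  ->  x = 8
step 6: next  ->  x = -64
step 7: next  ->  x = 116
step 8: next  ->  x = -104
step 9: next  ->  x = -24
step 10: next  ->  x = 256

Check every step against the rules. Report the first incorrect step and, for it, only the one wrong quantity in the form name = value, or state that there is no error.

Step 1: x = -2*(-6) + (-2)*(7) + (0) = -2 — exactly as logged.
Step 2: x = -2*(-2) + (-2)*(-6) + (0) = 16 — same as recorded.
Step 3: x = -2*(16) + (-2)*(-2) + (0) = -28 — in agreement.
Step 4: x = -2*(-28) + (-2)*(16) + (0) = 24 — confirmed correct.
Step 5: x = -2*(24) + (-2)*(-28) + (0) = 8 — matches.
Step 6: x = -2*(8) + (-2)*(24) + (0) = -64 — checks out.
Step 7: x = -2*(-64) + (-2)*(8) + (0) = 112 — the transcript has a different value.
First deviation found at step 7; the corrected entry is x = 112.

step 7, x = 112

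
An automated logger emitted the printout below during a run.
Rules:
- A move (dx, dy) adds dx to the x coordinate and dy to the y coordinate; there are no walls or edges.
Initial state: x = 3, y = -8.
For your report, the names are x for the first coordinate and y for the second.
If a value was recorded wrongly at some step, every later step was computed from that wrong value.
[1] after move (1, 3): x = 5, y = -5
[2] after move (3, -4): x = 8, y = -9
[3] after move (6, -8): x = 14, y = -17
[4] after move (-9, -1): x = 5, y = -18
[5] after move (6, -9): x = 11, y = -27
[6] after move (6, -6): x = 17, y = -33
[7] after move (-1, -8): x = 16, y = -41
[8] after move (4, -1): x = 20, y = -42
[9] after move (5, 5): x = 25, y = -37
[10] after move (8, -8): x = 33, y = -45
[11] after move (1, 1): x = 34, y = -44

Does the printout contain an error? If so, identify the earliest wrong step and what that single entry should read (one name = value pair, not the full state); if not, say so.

Step 1: x = 3 + (1) = 4, y = -8 + (3) = -5 — the recorded entry deviates here.
That makes step 1 the first incorrect line — x = 4 is what it should show.

step 1, x = 4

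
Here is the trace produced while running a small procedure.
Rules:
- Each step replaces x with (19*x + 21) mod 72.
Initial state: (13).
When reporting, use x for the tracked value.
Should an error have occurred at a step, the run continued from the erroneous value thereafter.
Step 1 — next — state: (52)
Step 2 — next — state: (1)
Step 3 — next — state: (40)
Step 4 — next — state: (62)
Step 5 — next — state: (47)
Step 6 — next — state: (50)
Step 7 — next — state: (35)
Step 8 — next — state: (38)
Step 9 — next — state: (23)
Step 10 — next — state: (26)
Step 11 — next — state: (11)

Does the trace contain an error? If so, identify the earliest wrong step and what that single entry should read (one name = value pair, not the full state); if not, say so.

step 4, x = 61

step 1: x = (19*13 + 21) mod 72 = 52 -> same as recorded
step 2: x = (19*52 + 21) mod 72 = 1 -> matches
step 3: x = (19*1 + 21) mod 72 = 40 -> agrees with the trace
step 4: x = (19*40 + 21) mod 72 = 61 -> the recorded entry deviates here
The earliest wrong entry is at step 4: it should read x = 61.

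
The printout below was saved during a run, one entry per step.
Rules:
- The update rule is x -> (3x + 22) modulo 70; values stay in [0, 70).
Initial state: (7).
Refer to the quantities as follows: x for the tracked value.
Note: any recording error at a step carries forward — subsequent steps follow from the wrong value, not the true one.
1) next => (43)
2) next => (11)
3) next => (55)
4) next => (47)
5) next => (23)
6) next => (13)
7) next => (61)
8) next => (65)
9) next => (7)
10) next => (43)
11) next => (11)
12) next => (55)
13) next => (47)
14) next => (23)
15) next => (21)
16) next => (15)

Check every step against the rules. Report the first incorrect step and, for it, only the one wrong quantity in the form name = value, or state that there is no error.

step 1: x = (3*7 + 22) mod 70 = 43 -> in agreement
step 2: x = (3*43 + 22) mod 70 = 11 -> exactly as logged
step 3: x = (3*11 + 22) mod 70 = 55 -> no discrepancy
step 4: x = (3*55 + 22) mod 70 = 47 -> exactly as logged
step 5: x = (3*47 + 22) mod 70 = 23 -> no discrepancy
step 6: x = (3*23 + 22) mod 70 = 21 -> the printout has a different value
That makes step 6 the first incorrect line — x = 21 is what it should show.

step 6, x = 21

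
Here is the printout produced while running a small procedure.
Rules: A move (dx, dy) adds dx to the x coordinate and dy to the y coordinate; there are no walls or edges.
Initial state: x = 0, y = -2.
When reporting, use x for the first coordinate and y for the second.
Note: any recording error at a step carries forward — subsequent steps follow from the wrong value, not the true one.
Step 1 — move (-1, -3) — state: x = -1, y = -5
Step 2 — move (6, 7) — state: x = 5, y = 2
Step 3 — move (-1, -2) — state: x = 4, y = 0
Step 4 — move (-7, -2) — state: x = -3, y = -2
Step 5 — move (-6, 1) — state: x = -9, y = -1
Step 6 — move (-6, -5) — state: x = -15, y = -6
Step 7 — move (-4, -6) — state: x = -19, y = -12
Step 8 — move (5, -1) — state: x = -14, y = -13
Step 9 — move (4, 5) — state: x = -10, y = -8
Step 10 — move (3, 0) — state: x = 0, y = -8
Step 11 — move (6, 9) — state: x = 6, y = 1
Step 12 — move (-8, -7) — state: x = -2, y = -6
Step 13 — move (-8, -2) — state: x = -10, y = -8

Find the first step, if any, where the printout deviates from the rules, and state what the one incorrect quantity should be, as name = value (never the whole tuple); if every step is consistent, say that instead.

step 10, x = -7

Recomputing the run from the initial state:
step 1: x = -1, y = -5
step 2: x = 5, y = 2
step 3: x = 4, y = 0
step 4: x = -3, y = -2
step 5: x = -9, y = -1
step 6: x = -15, y = -6
step 7: x = -19, y = -12
step 8: x = -14, y = -13
step 9: x = -10, y = -8
step 10: x = -7, y = -8
step 11: x = -1, y = 1
step 12: x = -9, y = -6
step 13: x = -17, y = -8
The first disagreement with the printout is at step 10, where the value should be x = -7.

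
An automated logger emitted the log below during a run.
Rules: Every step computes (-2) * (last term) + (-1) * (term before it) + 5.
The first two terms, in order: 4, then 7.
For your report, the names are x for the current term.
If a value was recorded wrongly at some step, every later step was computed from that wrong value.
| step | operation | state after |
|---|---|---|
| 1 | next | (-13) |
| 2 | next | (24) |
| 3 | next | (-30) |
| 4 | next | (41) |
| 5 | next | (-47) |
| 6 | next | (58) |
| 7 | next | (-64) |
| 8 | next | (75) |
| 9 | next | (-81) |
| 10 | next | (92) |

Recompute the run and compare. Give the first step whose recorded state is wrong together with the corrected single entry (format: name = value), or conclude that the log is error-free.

Recomputing the run from the initial state:
step 1: x = -13
step 2: x = 24
step 3: x = -30
step 4: x = 41
step 5: x = -47
step 6: x = 58
step 7: x = -64
step 8: x = 75
step 9: x = -81
step 10: x = 92
This matches the log at every step.

no error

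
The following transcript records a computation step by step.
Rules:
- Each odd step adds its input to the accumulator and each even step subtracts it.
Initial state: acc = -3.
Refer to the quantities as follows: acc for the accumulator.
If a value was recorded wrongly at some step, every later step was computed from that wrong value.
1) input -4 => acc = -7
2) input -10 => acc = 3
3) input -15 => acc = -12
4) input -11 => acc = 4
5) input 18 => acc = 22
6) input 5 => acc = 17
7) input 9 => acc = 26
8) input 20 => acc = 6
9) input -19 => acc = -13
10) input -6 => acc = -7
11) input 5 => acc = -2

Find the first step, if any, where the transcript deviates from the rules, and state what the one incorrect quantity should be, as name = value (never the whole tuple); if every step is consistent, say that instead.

step 4, acc = -1

Recomputing the run from the initial state:
step 1: acc = -7
step 2: acc = 3
step 3: acc = -12
step 4: acc = -1
step 5: acc = 17
step 6: acc = 12
step 7: acc = 21
step 8: acc = 1
step 9: acc = -18
step 10: acc = -12
step 11: acc = -7
The first disagreement with the transcript is at step 4, where the value should be acc = -1.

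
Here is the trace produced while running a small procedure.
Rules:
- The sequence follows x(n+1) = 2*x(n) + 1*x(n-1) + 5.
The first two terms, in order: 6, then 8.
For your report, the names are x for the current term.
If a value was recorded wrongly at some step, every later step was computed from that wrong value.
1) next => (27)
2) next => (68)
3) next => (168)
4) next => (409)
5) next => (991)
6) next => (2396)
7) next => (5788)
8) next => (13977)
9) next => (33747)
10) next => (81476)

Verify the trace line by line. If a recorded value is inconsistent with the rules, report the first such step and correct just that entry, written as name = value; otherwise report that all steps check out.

step 1: x = 2*(8) + (1)*(6) + (5) = 27 -> matches
step 2: x = 2*(27) + (1)*(8) + (5) = 67 -> the trace has a different value
The earliest wrong entry is at step 2: it should read x = 67.

step 2, x = 67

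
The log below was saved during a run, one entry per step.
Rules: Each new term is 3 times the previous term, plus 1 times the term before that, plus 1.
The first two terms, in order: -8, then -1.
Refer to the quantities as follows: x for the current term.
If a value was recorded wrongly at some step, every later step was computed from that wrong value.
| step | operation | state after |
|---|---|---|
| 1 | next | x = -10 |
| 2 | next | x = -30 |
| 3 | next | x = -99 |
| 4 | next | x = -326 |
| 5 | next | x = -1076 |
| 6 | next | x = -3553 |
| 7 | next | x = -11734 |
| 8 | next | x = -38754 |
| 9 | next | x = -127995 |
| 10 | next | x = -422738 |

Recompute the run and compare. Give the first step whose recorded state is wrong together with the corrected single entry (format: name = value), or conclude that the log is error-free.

Recomputing the run from the initial state:
step 1: x = -10
step 2: x = -30
step 3: x = -99
step 4: x = -326
step 5: x = -1076
step 6: x = -3553
step 7: x = -11734
step 8: x = -38754
step 9: x = -127995
step 10: x = -422738
This matches the log at every step.

no error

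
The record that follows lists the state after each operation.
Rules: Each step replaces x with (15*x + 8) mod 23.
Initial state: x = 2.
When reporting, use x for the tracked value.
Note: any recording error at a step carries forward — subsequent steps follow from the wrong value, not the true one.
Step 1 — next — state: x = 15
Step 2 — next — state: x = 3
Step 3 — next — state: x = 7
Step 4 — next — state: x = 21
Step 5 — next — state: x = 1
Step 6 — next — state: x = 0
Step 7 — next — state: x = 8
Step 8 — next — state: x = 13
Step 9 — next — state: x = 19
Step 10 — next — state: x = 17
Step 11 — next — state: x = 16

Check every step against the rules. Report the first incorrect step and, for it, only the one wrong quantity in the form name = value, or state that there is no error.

Step 1: x = (15*2 + 8) mod 23 = 15 — matches.
Step 2: x = (15*15 + 8) mod 23 = 3 — exactly as logged.
Step 3: x = (15*3 + 8) mod 23 = 7 — no discrepancy.
Step 4: x = (15*7 + 8) mod 23 = 21 — checks out.
Step 5: x = (15*21 + 8) mod 23 = 1 — agrees with the record.
Step 6: x = (15*1 + 8) mod 23 = 0 — same as recorded.
Step 7: x = (15*0 + 8) mod 23 = 8 — exactly as logged.
Step 8: x = (15*8 + 8) mod 23 = 13 — confirmed correct.
Step 9: x = (15*13 + 8) mod 23 = 19 — in agreement.
Step 10: x = (15*19 + 8) mod 23 = 17 — in agreement.
Step 11: x = (15*17 + 8) mod 23 = 10 — the record has a different value.
Conclusion: step 11 carries the first error; the entry should be x = 10.

step 11, x = 10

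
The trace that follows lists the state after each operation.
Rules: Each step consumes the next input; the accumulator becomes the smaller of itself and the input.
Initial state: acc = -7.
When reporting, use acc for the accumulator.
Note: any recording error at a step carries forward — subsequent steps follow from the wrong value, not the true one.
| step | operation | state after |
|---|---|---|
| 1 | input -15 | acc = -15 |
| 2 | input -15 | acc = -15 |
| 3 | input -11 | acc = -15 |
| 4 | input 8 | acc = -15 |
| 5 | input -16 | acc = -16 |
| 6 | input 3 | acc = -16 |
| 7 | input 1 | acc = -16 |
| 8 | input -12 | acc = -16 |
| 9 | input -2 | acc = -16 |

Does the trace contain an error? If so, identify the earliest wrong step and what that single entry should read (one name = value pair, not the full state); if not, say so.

1. acc = min(-7, -15) = -15 (verified)
2. acc = min(-15, -15) = -15 (no discrepancy)
3. acc = min(-15, -11) = -15 (verified)
4. acc = min(-15, 8) = -15 (no discrepancy)
5. acc = min(-15, -16) = -16 (checks out)
6. acc = min(-16, 3) = -16 (consistent with the trace)
7. acc = min(-16, 1) = -16 (agrees with the trace)
8. acc = min(-16, -12) = -16 (checks out)
9. acc = min(-16, -2) = -16 (agrees with the trace)
All entries verified; no error found.

no error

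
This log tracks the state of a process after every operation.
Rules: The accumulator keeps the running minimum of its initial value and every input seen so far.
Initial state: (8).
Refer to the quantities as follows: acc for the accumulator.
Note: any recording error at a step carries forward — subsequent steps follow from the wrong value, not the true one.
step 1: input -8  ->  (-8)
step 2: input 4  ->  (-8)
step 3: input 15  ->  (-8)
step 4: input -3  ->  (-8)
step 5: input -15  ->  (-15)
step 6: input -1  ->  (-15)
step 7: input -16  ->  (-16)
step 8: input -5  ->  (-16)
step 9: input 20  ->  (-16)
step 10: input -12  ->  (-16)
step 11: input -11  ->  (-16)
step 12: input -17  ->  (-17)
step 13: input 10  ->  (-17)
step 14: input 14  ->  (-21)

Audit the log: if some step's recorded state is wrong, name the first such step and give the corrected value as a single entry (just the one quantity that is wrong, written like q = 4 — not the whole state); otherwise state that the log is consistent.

Recomputing the run from the initial state:
step 1: acc = -8
step 2: acc = -8
step 3: acc = -8
step 4: acc = -8
step 5: acc = -15
step 6: acc = -15
step 7: acc = -16
step 8: acc = -16
step 9: acc = -16
step 10: acc = -16
step 11: acc = -16
step 12: acc = -17
step 13: acc = -17
step 14: acc = -17
The first disagreement with the log is at step 14, where the value should be acc = -17.

step 14, acc = -17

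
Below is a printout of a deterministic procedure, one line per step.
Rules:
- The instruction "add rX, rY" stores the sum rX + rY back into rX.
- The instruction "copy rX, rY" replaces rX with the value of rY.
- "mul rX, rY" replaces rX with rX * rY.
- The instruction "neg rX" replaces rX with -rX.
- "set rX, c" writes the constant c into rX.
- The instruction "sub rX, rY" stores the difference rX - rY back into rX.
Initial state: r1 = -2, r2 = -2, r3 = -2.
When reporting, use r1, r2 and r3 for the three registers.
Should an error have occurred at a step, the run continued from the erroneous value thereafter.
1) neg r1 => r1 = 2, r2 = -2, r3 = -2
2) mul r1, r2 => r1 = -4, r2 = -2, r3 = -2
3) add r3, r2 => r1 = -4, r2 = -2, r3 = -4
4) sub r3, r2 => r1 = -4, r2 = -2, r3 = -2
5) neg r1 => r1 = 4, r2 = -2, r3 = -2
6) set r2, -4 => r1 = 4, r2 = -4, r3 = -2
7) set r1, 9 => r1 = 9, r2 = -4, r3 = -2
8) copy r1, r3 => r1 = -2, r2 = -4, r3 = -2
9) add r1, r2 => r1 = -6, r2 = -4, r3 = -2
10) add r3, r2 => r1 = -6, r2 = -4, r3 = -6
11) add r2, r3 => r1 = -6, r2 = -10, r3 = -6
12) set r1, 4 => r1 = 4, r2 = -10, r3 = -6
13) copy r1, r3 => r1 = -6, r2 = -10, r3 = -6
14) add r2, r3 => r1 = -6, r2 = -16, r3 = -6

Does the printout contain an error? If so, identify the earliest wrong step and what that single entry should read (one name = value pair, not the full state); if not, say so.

Recomputing the run from the initial state:
step 1: r1 = 2, r2 = -2, r3 = -2
step 2: r1 = -4, r2 = -2, r3 = -2
step 3: r1 = -4, r2 = -2, r3 = -4
step 4: r1 = -4, r2 = -2, r3 = -2
step 5: r1 = 4, r2 = -2, r3 = -2
step 6: r1 = 4, r2 = -4, r3 = -2
step 7: r1 = 9, r2 = -4, r3 = -2
step 8: r1 = -2, r2 = -4, r3 = -2
step 9: r1 = -6, r2 = -4, r3 = -2
step 10: r1 = -6, r2 = -4, r3 = -6
step 11: r1 = -6, r2 = -10, r3 = -6
step 12: r1 = 4, r2 = -10, r3 = -6
step 13: r1 = -6, r2 = -10, r3 = -6
step 14: r1 = -6, r2 = -16, r3 = -6
This matches the printout at every step.

no error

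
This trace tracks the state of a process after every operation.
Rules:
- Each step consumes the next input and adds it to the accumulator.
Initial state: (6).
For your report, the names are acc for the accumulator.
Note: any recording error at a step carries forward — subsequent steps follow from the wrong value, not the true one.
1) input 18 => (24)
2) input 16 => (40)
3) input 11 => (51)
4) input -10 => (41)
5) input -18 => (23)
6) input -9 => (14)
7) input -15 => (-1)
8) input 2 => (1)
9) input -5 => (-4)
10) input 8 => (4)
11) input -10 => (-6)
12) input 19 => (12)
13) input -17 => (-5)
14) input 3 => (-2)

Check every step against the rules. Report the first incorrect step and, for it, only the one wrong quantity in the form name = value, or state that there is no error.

step 12, acc = 13

Recomputing the run from the initial state:
step 1: acc = 24
step 2: acc = 40
step 3: acc = 51
step 4: acc = 41
step 5: acc = 23
step 6: acc = 14
step 7: acc = -1
step 8: acc = 1
step 9: acc = -4
step 10: acc = 4
step 11: acc = -6
step 12: acc = 13
step 13: acc = -4
step 14: acc = -1
The first disagreement with the trace is at step 12, where the value should be acc = 13.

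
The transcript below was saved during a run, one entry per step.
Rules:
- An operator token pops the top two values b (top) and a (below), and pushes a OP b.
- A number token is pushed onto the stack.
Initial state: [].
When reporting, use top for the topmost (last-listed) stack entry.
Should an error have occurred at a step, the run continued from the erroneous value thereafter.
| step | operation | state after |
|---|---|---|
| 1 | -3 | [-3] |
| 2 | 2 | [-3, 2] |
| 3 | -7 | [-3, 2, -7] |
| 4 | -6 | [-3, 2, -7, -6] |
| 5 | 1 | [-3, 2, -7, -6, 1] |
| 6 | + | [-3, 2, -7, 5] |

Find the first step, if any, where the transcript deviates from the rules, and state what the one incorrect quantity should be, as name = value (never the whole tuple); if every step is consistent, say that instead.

1. push -3: top = -3 (same as recorded)
2. push 2: top = 2 (verified)
3. push -7: top = -7 (in agreement)
4. push -6: top = -6 (consistent with the transcript)
5. push 1: top = 1 (matches)
6. -6 + 1 = -5 (the recorded entry deviates here)
That makes step 6 the first incorrect line — top = -5 is what it should show.

step 6, top = -5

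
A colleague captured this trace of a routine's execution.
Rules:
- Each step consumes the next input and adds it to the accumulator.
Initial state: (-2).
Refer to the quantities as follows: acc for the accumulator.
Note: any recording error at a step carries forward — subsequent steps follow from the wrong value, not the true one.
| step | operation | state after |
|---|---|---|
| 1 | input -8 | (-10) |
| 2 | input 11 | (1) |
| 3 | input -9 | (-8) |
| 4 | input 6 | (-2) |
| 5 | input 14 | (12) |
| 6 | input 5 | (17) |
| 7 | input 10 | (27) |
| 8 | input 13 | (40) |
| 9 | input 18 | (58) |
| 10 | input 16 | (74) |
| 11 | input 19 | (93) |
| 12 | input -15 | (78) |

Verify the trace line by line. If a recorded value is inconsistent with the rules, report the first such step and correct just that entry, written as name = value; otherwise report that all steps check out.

step 1: acc = -2 + -8 = -10 -> same as recorded
step 2: acc = -10 + 11 = 1 -> exactly as logged
step 3: acc = 1 + -9 = -8 -> consistent with the trace
step 4: acc = -8 + 6 = -2 -> checks out
step 5: acc = -2 + 14 = 12 -> consistent with the trace
step 6: acc = 12 + 5 = 17 -> confirmed correct
step 7: acc = 17 + 10 = 27 -> verified
step 8: acc = 27 + 13 = 40 -> same as recorded
step 9: acc = 40 + 18 = 58 -> confirmed correct
step 10: acc = 58 + 16 = 74 -> verified
step 11: acc = 74 + 19 = 93 -> no discrepancy
step 12: acc = 93 + -15 = 78 -> agrees with the trace
No step deviates from the rules.

no error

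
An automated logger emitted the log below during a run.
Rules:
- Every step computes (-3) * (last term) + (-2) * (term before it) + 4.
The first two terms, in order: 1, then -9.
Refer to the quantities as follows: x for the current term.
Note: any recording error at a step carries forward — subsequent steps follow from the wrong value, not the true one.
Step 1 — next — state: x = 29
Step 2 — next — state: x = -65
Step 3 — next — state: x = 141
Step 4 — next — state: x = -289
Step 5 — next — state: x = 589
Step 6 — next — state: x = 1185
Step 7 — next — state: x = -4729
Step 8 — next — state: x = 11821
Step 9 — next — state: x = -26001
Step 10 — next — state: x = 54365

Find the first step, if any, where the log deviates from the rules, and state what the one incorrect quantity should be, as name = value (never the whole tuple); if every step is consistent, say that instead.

Step 1: x = -3*(-9) + (-2)*(1) + (4) = 29 — agrees with the log.
Step 2: x = -3*(29) + (-2)*(-9) + (4) = -65 — no discrepancy.
Step 3: x = -3*(-65) + (-2)*(29) + (4) = 141 — confirmed correct.
Step 4: x = -3*(141) + (-2)*(-65) + (4) = -289 — no discrepancy.
Step 5: x = -3*(-289) + (-2)*(141) + (4) = 589 — matches.
Step 6: x = -3*(589) + (-2)*(-289) + (4) = -1185 — not what was recorded.
The audit stops at step 6: the recorded entry is wrong and should be x = -1185.

step 6, x = -1185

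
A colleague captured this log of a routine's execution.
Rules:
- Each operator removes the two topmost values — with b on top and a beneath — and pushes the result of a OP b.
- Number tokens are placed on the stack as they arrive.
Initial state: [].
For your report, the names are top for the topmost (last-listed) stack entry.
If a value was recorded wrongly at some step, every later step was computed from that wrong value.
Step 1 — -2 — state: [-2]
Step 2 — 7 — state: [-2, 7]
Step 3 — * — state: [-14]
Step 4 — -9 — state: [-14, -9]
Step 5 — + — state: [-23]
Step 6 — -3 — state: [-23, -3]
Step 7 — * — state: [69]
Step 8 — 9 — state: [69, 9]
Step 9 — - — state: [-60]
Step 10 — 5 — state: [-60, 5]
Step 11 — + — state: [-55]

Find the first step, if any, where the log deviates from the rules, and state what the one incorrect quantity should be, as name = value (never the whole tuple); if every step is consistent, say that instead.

1. push -2: top = -2 (consistent with the log)
2. push 7: top = 7 (in agreement)
3. -2 * 7 = -14 (same as recorded)
4. push -9: top = -9 (no discrepancy)
5. -14 + -9 = -23 (agrees with the log)
6. push -3: top = -3 (matches)
7. -23 * -3 = 69 (agrees with the log)
8. push 9: top = 9 (exactly as logged)
9. 69 - 9 = 60 (first mismatch against the log)
The audit stops at step 9: the recorded entry is wrong and should be top = 60.

step 9, top = 60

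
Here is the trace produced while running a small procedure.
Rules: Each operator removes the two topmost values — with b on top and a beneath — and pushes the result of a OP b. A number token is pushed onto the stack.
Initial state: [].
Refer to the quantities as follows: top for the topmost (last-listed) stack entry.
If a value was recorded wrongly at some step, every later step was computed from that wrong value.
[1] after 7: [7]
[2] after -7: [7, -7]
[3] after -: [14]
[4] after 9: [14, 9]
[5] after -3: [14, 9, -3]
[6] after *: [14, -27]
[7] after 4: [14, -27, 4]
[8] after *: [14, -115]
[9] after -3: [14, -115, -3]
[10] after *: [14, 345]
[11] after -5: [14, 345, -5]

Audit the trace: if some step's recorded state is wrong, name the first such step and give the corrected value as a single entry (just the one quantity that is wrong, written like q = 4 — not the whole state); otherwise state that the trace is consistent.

1. push 7: top = 7 (consistent with the trace)
2. push -7: top = -7 (agrees with the trace)
3. 7 - -7 = 14 (consistent with the trace)
4. push 9: top = 9 (agrees with the trace)
5. push -3: top = -3 (verified)
6. 9 * -3 = -27 (no discrepancy)
7. push 4: top = 4 (matches)
8. -27 * 4 = -108 (the recorded entry deviates here)
First incorrect step: 8; the correct value is top = -108.

step 8, top = -108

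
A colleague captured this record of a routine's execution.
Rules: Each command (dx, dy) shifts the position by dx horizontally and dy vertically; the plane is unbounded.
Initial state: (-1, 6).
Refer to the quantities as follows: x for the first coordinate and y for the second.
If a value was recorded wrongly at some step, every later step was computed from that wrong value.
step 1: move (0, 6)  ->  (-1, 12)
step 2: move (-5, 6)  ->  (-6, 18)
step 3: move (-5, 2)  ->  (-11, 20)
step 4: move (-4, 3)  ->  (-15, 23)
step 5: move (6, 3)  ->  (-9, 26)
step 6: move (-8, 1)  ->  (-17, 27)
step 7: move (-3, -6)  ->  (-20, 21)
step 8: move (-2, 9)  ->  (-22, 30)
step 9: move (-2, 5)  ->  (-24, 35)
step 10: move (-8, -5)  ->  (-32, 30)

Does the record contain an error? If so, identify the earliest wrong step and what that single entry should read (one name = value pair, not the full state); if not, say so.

no error

Step 1: x = -1 + (0) = -1, y = 6 + (6) = 12 — exactly as logged.
Step 2: x = -1 + (-5) = -6, y = 12 + (6) = 18 — consistent with the record.
Step 3: x = -6 + (-5) = -11, y = 18 + (2) = 20 — in agreement.
Step 4: x = -11 + (-4) = -15, y = 20 + (3) = 23 — exactly as logged.
Step 5: x = -15 + (6) = -9, y = 23 + (3) = 26 — exactly as logged.
Step 6: x = -9 + (-8) = -17, y = 26 + (1) = 27 — exactly as logged.
Step 7: x = -17 + (-3) = -20, y = 27 + (-6) = 21 — confirmed correct.
Step 8: x = -20 + (-2) = -22, y = 21 + (9) = 30 — matches.
Step 9: x = -22 + (-2) = -24, y = 30 + (5) = 35 — matches.
Step 10: x = -24 + (-8) = -32, y = 35 + (-5) = 30 — no discrepancy.
All steps check out; nothing to correct.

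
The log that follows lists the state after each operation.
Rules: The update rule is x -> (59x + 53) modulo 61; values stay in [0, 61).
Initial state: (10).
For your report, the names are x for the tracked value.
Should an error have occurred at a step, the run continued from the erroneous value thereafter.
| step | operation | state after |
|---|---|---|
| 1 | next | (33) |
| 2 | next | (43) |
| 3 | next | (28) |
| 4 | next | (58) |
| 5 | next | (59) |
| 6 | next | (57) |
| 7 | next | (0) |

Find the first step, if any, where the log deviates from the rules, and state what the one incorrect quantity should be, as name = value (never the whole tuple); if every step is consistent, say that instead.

Recomputing the run from the initial state:
step 1: x = 33
step 2: x = 48
step 3: x = 18
step 4: x = 17
step 5: x = 19
step 6: x = 15
step 7: x = 23
The first disagreement with the log is at step 2, where the value should be x = 48.

step 2, x = 48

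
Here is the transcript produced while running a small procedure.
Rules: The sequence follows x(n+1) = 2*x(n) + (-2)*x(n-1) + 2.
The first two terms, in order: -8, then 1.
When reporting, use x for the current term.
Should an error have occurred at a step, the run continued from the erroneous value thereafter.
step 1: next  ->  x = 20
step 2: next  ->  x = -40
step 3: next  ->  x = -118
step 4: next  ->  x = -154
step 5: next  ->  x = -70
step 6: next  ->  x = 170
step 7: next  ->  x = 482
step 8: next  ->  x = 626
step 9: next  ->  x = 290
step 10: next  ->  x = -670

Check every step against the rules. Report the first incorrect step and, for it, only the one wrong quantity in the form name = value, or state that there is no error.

Recomputing the run from the initial state:
step 1: x = 20
step 2: x = 40
step 3: x = 42
step 4: x = 6
step 5: x = -70
step 6: x = -150
step 7: x = -158
step 8: x = -14
step 9: x = 290
step 10: x = 610
The first disagreement with the transcript is at step 2, where the value should be x = 40.

step 2, x = 40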